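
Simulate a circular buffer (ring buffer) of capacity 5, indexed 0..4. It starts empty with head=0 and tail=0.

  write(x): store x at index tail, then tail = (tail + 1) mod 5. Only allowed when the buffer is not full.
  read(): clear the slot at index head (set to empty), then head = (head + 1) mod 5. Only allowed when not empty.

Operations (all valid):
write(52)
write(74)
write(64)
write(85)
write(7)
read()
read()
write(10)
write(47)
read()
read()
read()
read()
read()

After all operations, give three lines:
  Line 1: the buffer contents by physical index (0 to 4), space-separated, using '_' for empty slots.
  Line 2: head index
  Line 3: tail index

Answer: _ _ _ _ _
2
2

Derivation:
write(52): buf=[52 _ _ _ _], head=0, tail=1, size=1
write(74): buf=[52 74 _ _ _], head=0, tail=2, size=2
write(64): buf=[52 74 64 _ _], head=0, tail=3, size=3
write(85): buf=[52 74 64 85 _], head=0, tail=4, size=4
write(7): buf=[52 74 64 85 7], head=0, tail=0, size=5
read(): buf=[_ 74 64 85 7], head=1, tail=0, size=4
read(): buf=[_ _ 64 85 7], head=2, tail=0, size=3
write(10): buf=[10 _ 64 85 7], head=2, tail=1, size=4
write(47): buf=[10 47 64 85 7], head=2, tail=2, size=5
read(): buf=[10 47 _ 85 7], head=3, tail=2, size=4
read(): buf=[10 47 _ _ 7], head=4, tail=2, size=3
read(): buf=[10 47 _ _ _], head=0, tail=2, size=2
read(): buf=[_ 47 _ _ _], head=1, tail=2, size=1
read(): buf=[_ _ _ _ _], head=2, tail=2, size=0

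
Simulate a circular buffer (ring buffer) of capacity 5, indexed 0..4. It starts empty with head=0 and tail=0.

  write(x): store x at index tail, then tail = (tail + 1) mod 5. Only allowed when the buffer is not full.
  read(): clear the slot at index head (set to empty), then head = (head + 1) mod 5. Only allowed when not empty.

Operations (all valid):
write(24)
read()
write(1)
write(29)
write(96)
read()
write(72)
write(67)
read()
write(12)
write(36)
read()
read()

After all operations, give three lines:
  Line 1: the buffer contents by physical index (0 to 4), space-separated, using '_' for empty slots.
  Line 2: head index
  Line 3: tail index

Answer: 67 12 36 _ _
0
3

Derivation:
write(24): buf=[24 _ _ _ _], head=0, tail=1, size=1
read(): buf=[_ _ _ _ _], head=1, tail=1, size=0
write(1): buf=[_ 1 _ _ _], head=1, tail=2, size=1
write(29): buf=[_ 1 29 _ _], head=1, tail=3, size=2
write(96): buf=[_ 1 29 96 _], head=1, tail=4, size=3
read(): buf=[_ _ 29 96 _], head=2, tail=4, size=2
write(72): buf=[_ _ 29 96 72], head=2, tail=0, size=3
write(67): buf=[67 _ 29 96 72], head=2, tail=1, size=4
read(): buf=[67 _ _ 96 72], head=3, tail=1, size=3
write(12): buf=[67 12 _ 96 72], head=3, tail=2, size=4
write(36): buf=[67 12 36 96 72], head=3, tail=3, size=5
read(): buf=[67 12 36 _ 72], head=4, tail=3, size=4
read(): buf=[67 12 36 _ _], head=0, tail=3, size=3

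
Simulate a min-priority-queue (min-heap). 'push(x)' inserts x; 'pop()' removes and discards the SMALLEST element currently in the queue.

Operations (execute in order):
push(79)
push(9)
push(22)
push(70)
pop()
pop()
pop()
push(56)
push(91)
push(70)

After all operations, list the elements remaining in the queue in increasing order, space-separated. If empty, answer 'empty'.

push(79): heap contents = [79]
push(9): heap contents = [9, 79]
push(22): heap contents = [9, 22, 79]
push(70): heap contents = [9, 22, 70, 79]
pop() → 9: heap contents = [22, 70, 79]
pop() → 22: heap contents = [70, 79]
pop() → 70: heap contents = [79]
push(56): heap contents = [56, 79]
push(91): heap contents = [56, 79, 91]
push(70): heap contents = [56, 70, 79, 91]

Answer: 56 70 79 91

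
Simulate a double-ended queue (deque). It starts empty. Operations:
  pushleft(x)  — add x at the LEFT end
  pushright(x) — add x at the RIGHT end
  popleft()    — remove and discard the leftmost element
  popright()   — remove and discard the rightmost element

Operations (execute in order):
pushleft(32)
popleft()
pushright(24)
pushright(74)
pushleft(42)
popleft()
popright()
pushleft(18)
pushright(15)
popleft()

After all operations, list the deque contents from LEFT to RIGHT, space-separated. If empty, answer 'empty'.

Answer: 24 15

Derivation:
pushleft(32): [32]
popleft(): []
pushright(24): [24]
pushright(74): [24, 74]
pushleft(42): [42, 24, 74]
popleft(): [24, 74]
popright(): [24]
pushleft(18): [18, 24]
pushright(15): [18, 24, 15]
popleft(): [24, 15]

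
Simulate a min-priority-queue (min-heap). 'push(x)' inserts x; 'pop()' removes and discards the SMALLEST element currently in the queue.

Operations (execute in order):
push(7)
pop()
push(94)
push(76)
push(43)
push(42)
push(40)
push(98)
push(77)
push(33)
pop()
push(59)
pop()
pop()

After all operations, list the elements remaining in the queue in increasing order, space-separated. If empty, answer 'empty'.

Answer: 43 59 76 77 94 98

Derivation:
push(7): heap contents = [7]
pop() → 7: heap contents = []
push(94): heap contents = [94]
push(76): heap contents = [76, 94]
push(43): heap contents = [43, 76, 94]
push(42): heap contents = [42, 43, 76, 94]
push(40): heap contents = [40, 42, 43, 76, 94]
push(98): heap contents = [40, 42, 43, 76, 94, 98]
push(77): heap contents = [40, 42, 43, 76, 77, 94, 98]
push(33): heap contents = [33, 40, 42, 43, 76, 77, 94, 98]
pop() → 33: heap contents = [40, 42, 43, 76, 77, 94, 98]
push(59): heap contents = [40, 42, 43, 59, 76, 77, 94, 98]
pop() → 40: heap contents = [42, 43, 59, 76, 77, 94, 98]
pop() → 42: heap contents = [43, 59, 76, 77, 94, 98]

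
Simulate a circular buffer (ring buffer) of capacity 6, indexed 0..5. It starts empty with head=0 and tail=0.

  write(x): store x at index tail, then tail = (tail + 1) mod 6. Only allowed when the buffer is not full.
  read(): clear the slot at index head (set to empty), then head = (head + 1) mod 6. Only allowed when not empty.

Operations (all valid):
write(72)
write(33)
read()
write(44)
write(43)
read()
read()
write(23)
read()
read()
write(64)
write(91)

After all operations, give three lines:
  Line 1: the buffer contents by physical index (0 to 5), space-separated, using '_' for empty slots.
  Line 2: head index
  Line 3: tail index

Answer: 91 _ _ _ _ 64
5
1

Derivation:
write(72): buf=[72 _ _ _ _ _], head=0, tail=1, size=1
write(33): buf=[72 33 _ _ _ _], head=0, tail=2, size=2
read(): buf=[_ 33 _ _ _ _], head=1, tail=2, size=1
write(44): buf=[_ 33 44 _ _ _], head=1, tail=3, size=2
write(43): buf=[_ 33 44 43 _ _], head=1, tail=4, size=3
read(): buf=[_ _ 44 43 _ _], head=2, tail=4, size=2
read(): buf=[_ _ _ 43 _ _], head=3, tail=4, size=1
write(23): buf=[_ _ _ 43 23 _], head=3, tail=5, size=2
read(): buf=[_ _ _ _ 23 _], head=4, tail=5, size=1
read(): buf=[_ _ _ _ _ _], head=5, tail=5, size=0
write(64): buf=[_ _ _ _ _ 64], head=5, tail=0, size=1
write(91): buf=[91 _ _ _ _ 64], head=5, tail=1, size=2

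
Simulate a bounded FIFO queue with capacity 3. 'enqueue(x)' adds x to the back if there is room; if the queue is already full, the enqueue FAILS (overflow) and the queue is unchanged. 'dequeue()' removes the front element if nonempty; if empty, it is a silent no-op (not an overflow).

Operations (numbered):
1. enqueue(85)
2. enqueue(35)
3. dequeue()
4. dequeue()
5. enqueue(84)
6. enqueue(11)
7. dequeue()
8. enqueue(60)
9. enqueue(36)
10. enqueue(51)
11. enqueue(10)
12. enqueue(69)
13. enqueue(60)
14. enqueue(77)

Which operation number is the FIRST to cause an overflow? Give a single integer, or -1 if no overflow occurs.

Answer: 10

Derivation:
1. enqueue(85): size=1
2. enqueue(35): size=2
3. dequeue(): size=1
4. dequeue(): size=0
5. enqueue(84): size=1
6. enqueue(11): size=2
7. dequeue(): size=1
8. enqueue(60): size=2
9. enqueue(36): size=3
10. enqueue(51): size=3=cap → OVERFLOW (fail)
11. enqueue(10): size=3=cap → OVERFLOW (fail)
12. enqueue(69): size=3=cap → OVERFLOW (fail)
13. enqueue(60): size=3=cap → OVERFLOW (fail)
14. enqueue(77): size=3=cap → OVERFLOW (fail)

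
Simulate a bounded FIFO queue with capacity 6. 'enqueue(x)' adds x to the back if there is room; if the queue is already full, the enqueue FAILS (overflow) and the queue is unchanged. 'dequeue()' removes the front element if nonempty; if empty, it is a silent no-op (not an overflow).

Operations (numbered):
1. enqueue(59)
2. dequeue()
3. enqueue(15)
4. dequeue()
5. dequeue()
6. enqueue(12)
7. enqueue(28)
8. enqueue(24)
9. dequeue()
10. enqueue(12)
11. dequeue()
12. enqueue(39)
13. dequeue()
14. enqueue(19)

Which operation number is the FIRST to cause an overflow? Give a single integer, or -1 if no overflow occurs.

Answer: -1

Derivation:
1. enqueue(59): size=1
2. dequeue(): size=0
3. enqueue(15): size=1
4. dequeue(): size=0
5. dequeue(): empty, no-op, size=0
6. enqueue(12): size=1
7. enqueue(28): size=2
8. enqueue(24): size=3
9. dequeue(): size=2
10. enqueue(12): size=3
11. dequeue(): size=2
12. enqueue(39): size=3
13. dequeue(): size=2
14. enqueue(19): size=3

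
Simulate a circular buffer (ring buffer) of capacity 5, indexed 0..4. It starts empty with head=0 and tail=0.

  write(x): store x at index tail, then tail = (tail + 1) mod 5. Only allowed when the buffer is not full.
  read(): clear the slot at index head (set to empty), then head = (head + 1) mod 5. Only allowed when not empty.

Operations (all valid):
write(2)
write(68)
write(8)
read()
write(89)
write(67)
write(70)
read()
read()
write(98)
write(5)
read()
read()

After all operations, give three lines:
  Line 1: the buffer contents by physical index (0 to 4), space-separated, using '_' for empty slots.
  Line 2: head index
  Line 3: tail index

write(2): buf=[2 _ _ _ _], head=0, tail=1, size=1
write(68): buf=[2 68 _ _ _], head=0, tail=2, size=2
write(8): buf=[2 68 8 _ _], head=0, tail=3, size=3
read(): buf=[_ 68 8 _ _], head=1, tail=3, size=2
write(89): buf=[_ 68 8 89 _], head=1, tail=4, size=3
write(67): buf=[_ 68 8 89 67], head=1, tail=0, size=4
write(70): buf=[70 68 8 89 67], head=1, tail=1, size=5
read(): buf=[70 _ 8 89 67], head=2, tail=1, size=4
read(): buf=[70 _ _ 89 67], head=3, tail=1, size=3
write(98): buf=[70 98 _ 89 67], head=3, tail=2, size=4
write(5): buf=[70 98 5 89 67], head=3, tail=3, size=5
read(): buf=[70 98 5 _ 67], head=4, tail=3, size=4
read(): buf=[70 98 5 _ _], head=0, tail=3, size=3

Answer: 70 98 5 _ _
0
3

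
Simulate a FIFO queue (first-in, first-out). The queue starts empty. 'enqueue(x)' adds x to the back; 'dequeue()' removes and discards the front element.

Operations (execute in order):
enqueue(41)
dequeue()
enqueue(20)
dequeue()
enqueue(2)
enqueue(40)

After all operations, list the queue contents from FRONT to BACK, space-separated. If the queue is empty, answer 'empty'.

Answer: 2 40

Derivation:
enqueue(41): [41]
dequeue(): []
enqueue(20): [20]
dequeue(): []
enqueue(2): [2]
enqueue(40): [2, 40]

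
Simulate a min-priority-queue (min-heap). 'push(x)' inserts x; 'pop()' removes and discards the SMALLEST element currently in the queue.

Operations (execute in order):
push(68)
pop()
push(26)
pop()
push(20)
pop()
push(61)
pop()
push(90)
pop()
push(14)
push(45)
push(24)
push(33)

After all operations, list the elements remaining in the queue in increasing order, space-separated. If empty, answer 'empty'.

Answer: 14 24 33 45

Derivation:
push(68): heap contents = [68]
pop() → 68: heap contents = []
push(26): heap contents = [26]
pop() → 26: heap contents = []
push(20): heap contents = [20]
pop() → 20: heap contents = []
push(61): heap contents = [61]
pop() → 61: heap contents = []
push(90): heap contents = [90]
pop() → 90: heap contents = []
push(14): heap contents = [14]
push(45): heap contents = [14, 45]
push(24): heap contents = [14, 24, 45]
push(33): heap contents = [14, 24, 33, 45]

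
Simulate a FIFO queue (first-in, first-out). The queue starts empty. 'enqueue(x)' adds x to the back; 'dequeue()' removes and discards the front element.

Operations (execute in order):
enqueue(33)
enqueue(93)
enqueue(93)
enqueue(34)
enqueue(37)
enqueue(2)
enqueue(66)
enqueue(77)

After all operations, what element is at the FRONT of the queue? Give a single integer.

Answer: 33

Derivation:
enqueue(33): queue = [33]
enqueue(93): queue = [33, 93]
enqueue(93): queue = [33, 93, 93]
enqueue(34): queue = [33, 93, 93, 34]
enqueue(37): queue = [33, 93, 93, 34, 37]
enqueue(2): queue = [33, 93, 93, 34, 37, 2]
enqueue(66): queue = [33, 93, 93, 34, 37, 2, 66]
enqueue(77): queue = [33, 93, 93, 34, 37, 2, 66, 77]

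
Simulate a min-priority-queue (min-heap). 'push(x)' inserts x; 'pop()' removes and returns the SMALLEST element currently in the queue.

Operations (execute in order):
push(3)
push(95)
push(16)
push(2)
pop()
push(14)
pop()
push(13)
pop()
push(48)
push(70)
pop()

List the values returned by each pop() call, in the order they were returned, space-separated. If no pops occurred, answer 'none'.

Answer: 2 3 13 14

Derivation:
push(3): heap contents = [3]
push(95): heap contents = [3, 95]
push(16): heap contents = [3, 16, 95]
push(2): heap contents = [2, 3, 16, 95]
pop() → 2: heap contents = [3, 16, 95]
push(14): heap contents = [3, 14, 16, 95]
pop() → 3: heap contents = [14, 16, 95]
push(13): heap contents = [13, 14, 16, 95]
pop() → 13: heap contents = [14, 16, 95]
push(48): heap contents = [14, 16, 48, 95]
push(70): heap contents = [14, 16, 48, 70, 95]
pop() → 14: heap contents = [16, 48, 70, 95]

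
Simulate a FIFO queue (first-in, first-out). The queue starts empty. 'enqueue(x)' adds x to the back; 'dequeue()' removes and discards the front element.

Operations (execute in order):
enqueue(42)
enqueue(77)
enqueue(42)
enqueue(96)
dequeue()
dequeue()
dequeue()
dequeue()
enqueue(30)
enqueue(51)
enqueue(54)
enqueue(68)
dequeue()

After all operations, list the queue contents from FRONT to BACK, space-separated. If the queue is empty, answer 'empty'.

enqueue(42): [42]
enqueue(77): [42, 77]
enqueue(42): [42, 77, 42]
enqueue(96): [42, 77, 42, 96]
dequeue(): [77, 42, 96]
dequeue(): [42, 96]
dequeue(): [96]
dequeue(): []
enqueue(30): [30]
enqueue(51): [30, 51]
enqueue(54): [30, 51, 54]
enqueue(68): [30, 51, 54, 68]
dequeue(): [51, 54, 68]

Answer: 51 54 68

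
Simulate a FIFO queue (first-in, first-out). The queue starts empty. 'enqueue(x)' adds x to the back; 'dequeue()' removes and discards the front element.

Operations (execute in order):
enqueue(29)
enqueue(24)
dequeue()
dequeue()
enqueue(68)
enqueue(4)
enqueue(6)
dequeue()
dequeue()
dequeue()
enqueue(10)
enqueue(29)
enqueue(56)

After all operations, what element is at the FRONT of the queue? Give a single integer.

Answer: 10

Derivation:
enqueue(29): queue = [29]
enqueue(24): queue = [29, 24]
dequeue(): queue = [24]
dequeue(): queue = []
enqueue(68): queue = [68]
enqueue(4): queue = [68, 4]
enqueue(6): queue = [68, 4, 6]
dequeue(): queue = [4, 6]
dequeue(): queue = [6]
dequeue(): queue = []
enqueue(10): queue = [10]
enqueue(29): queue = [10, 29]
enqueue(56): queue = [10, 29, 56]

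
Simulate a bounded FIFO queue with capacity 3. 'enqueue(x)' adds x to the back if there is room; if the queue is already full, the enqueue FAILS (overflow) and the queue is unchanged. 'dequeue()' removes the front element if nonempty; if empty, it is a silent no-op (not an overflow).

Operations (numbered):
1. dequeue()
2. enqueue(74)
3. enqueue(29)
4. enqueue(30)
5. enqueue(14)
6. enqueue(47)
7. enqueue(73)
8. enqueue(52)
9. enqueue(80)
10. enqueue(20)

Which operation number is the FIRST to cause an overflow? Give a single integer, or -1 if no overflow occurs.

Answer: 5

Derivation:
1. dequeue(): empty, no-op, size=0
2. enqueue(74): size=1
3. enqueue(29): size=2
4. enqueue(30): size=3
5. enqueue(14): size=3=cap → OVERFLOW (fail)
6. enqueue(47): size=3=cap → OVERFLOW (fail)
7. enqueue(73): size=3=cap → OVERFLOW (fail)
8. enqueue(52): size=3=cap → OVERFLOW (fail)
9. enqueue(80): size=3=cap → OVERFLOW (fail)
10. enqueue(20): size=3=cap → OVERFLOW (fail)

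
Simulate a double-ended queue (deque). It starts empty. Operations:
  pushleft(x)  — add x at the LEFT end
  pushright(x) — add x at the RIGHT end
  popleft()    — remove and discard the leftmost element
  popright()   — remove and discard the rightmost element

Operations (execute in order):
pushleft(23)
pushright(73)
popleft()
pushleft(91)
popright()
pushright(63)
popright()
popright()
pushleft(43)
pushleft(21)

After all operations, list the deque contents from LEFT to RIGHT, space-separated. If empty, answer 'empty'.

pushleft(23): [23]
pushright(73): [23, 73]
popleft(): [73]
pushleft(91): [91, 73]
popright(): [91]
pushright(63): [91, 63]
popright(): [91]
popright(): []
pushleft(43): [43]
pushleft(21): [21, 43]

Answer: 21 43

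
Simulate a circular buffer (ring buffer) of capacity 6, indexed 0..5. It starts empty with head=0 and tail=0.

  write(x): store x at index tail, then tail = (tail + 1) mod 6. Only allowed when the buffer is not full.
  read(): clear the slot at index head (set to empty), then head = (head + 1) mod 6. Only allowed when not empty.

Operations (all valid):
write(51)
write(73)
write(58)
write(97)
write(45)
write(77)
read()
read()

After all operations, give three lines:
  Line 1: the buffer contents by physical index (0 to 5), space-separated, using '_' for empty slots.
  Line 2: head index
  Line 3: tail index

write(51): buf=[51 _ _ _ _ _], head=0, tail=1, size=1
write(73): buf=[51 73 _ _ _ _], head=0, tail=2, size=2
write(58): buf=[51 73 58 _ _ _], head=0, tail=3, size=3
write(97): buf=[51 73 58 97 _ _], head=0, tail=4, size=4
write(45): buf=[51 73 58 97 45 _], head=0, tail=5, size=5
write(77): buf=[51 73 58 97 45 77], head=0, tail=0, size=6
read(): buf=[_ 73 58 97 45 77], head=1, tail=0, size=5
read(): buf=[_ _ 58 97 45 77], head=2, tail=0, size=4

Answer: _ _ 58 97 45 77
2
0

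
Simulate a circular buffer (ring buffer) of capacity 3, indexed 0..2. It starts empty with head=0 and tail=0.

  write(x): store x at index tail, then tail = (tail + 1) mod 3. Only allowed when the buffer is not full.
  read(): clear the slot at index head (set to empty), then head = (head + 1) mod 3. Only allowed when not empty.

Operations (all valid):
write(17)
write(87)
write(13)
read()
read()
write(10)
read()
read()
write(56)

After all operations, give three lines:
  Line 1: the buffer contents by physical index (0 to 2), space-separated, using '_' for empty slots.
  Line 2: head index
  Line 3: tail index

write(17): buf=[17 _ _], head=0, tail=1, size=1
write(87): buf=[17 87 _], head=0, tail=2, size=2
write(13): buf=[17 87 13], head=0, tail=0, size=3
read(): buf=[_ 87 13], head=1, tail=0, size=2
read(): buf=[_ _ 13], head=2, tail=0, size=1
write(10): buf=[10 _ 13], head=2, tail=1, size=2
read(): buf=[10 _ _], head=0, tail=1, size=1
read(): buf=[_ _ _], head=1, tail=1, size=0
write(56): buf=[_ 56 _], head=1, tail=2, size=1

Answer: _ 56 _
1
2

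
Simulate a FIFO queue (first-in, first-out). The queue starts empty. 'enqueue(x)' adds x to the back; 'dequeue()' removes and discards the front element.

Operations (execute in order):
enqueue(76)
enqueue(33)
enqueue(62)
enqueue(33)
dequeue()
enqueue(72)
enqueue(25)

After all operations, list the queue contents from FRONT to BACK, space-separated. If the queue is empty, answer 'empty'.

Answer: 33 62 33 72 25

Derivation:
enqueue(76): [76]
enqueue(33): [76, 33]
enqueue(62): [76, 33, 62]
enqueue(33): [76, 33, 62, 33]
dequeue(): [33, 62, 33]
enqueue(72): [33, 62, 33, 72]
enqueue(25): [33, 62, 33, 72, 25]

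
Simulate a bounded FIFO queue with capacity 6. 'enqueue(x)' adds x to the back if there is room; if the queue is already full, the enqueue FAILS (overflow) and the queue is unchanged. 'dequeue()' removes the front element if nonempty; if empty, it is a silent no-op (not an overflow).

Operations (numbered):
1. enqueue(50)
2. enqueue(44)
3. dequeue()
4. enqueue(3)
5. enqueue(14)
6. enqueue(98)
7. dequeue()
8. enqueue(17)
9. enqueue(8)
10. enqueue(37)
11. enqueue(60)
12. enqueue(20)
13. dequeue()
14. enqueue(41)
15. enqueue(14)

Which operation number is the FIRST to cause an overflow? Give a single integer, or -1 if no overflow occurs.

Answer: 11

Derivation:
1. enqueue(50): size=1
2. enqueue(44): size=2
3. dequeue(): size=1
4. enqueue(3): size=2
5. enqueue(14): size=3
6. enqueue(98): size=4
7. dequeue(): size=3
8. enqueue(17): size=4
9. enqueue(8): size=5
10. enqueue(37): size=6
11. enqueue(60): size=6=cap → OVERFLOW (fail)
12. enqueue(20): size=6=cap → OVERFLOW (fail)
13. dequeue(): size=5
14. enqueue(41): size=6
15. enqueue(14): size=6=cap → OVERFLOW (fail)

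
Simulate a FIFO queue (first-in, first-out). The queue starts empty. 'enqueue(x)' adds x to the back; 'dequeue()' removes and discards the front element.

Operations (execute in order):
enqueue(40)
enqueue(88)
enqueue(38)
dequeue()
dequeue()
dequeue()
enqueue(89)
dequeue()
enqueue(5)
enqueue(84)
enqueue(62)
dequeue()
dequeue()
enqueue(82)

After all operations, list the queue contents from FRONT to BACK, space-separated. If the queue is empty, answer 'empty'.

Answer: 62 82

Derivation:
enqueue(40): [40]
enqueue(88): [40, 88]
enqueue(38): [40, 88, 38]
dequeue(): [88, 38]
dequeue(): [38]
dequeue(): []
enqueue(89): [89]
dequeue(): []
enqueue(5): [5]
enqueue(84): [5, 84]
enqueue(62): [5, 84, 62]
dequeue(): [84, 62]
dequeue(): [62]
enqueue(82): [62, 82]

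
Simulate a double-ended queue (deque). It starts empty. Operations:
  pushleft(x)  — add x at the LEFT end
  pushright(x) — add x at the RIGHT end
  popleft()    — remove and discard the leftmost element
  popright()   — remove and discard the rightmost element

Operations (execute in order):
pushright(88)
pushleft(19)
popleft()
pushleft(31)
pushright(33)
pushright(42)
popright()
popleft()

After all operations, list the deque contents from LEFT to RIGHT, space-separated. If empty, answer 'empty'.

Answer: 88 33

Derivation:
pushright(88): [88]
pushleft(19): [19, 88]
popleft(): [88]
pushleft(31): [31, 88]
pushright(33): [31, 88, 33]
pushright(42): [31, 88, 33, 42]
popright(): [31, 88, 33]
popleft(): [88, 33]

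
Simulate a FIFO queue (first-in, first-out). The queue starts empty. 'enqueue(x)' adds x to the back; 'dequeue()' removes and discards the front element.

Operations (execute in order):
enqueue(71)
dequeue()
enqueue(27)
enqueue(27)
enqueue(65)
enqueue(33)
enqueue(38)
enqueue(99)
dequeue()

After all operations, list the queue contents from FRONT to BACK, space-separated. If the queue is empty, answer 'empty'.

Answer: 27 65 33 38 99

Derivation:
enqueue(71): [71]
dequeue(): []
enqueue(27): [27]
enqueue(27): [27, 27]
enqueue(65): [27, 27, 65]
enqueue(33): [27, 27, 65, 33]
enqueue(38): [27, 27, 65, 33, 38]
enqueue(99): [27, 27, 65, 33, 38, 99]
dequeue(): [27, 65, 33, 38, 99]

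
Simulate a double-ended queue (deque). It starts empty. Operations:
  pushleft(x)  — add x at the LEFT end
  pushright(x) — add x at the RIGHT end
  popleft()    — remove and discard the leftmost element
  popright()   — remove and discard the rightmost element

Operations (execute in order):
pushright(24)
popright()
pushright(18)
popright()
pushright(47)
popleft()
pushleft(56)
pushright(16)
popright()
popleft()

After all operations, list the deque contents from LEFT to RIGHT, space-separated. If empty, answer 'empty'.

Answer: empty

Derivation:
pushright(24): [24]
popright(): []
pushright(18): [18]
popright(): []
pushright(47): [47]
popleft(): []
pushleft(56): [56]
pushright(16): [56, 16]
popright(): [56]
popleft(): []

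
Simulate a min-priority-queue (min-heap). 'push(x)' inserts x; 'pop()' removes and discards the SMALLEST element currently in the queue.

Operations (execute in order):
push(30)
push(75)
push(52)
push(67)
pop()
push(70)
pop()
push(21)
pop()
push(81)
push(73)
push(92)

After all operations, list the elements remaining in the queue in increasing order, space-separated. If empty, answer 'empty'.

push(30): heap contents = [30]
push(75): heap contents = [30, 75]
push(52): heap contents = [30, 52, 75]
push(67): heap contents = [30, 52, 67, 75]
pop() → 30: heap contents = [52, 67, 75]
push(70): heap contents = [52, 67, 70, 75]
pop() → 52: heap contents = [67, 70, 75]
push(21): heap contents = [21, 67, 70, 75]
pop() → 21: heap contents = [67, 70, 75]
push(81): heap contents = [67, 70, 75, 81]
push(73): heap contents = [67, 70, 73, 75, 81]
push(92): heap contents = [67, 70, 73, 75, 81, 92]

Answer: 67 70 73 75 81 92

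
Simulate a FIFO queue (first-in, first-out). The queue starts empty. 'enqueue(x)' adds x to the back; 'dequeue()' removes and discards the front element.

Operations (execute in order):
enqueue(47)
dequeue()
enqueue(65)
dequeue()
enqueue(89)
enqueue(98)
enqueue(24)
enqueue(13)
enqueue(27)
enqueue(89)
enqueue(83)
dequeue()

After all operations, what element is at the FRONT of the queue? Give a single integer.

Answer: 98

Derivation:
enqueue(47): queue = [47]
dequeue(): queue = []
enqueue(65): queue = [65]
dequeue(): queue = []
enqueue(89): queue = [89]
enqueue(98): queue = [89, 98]
enqueue(24): queue = [89, 98, 24]
enqueue(13): queue = [89, 98, 24, 13]
enqueue(27): queue = [89, 98, 24, 13, 27]
enqueue(89): queue = [89, 98, 24, 13, 27, 89]
enqueue(83): queue = [89, 98, 24, 13, 27, 89, 83]
dequeue(): queue = [98, 24, 13, 27, 89, 83]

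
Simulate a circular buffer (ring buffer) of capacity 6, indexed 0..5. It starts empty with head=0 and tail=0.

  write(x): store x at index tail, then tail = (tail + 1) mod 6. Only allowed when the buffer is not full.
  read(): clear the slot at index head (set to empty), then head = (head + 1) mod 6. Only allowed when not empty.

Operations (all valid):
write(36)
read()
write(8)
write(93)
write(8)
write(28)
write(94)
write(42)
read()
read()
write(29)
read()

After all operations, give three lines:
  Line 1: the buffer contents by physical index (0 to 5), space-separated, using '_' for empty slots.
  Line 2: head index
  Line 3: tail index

write(36): buf=[36 _ _ _ _ _], head=0, tail=1, size=1
read(): buf=[_ _ _ _ _ _], head=1, tail=1, size=0
write(8): buf=[_ 8 _ _ _ _], head=1, tail=2, size=1
write(93): buf=[_ 8 93 _ _ _], head=1, tail=3, size=2
write(8): buf=[_ 8 93 8 _ _], head=1, tail=4, size=3
write(28): buf=[_ 8 93 8 28 _], head=1, tail=5, size=4
write(94): buf=[_ 8 93 8 28 94], head=1, tail=0, size=5
write(42): buf=[42 8 93 8 28 94], head=1, tail=1, size=6
read(): buf=[42 _ 93 8 28 94], head=2, tail=1, size=5
read(): buf=[42 _ _ 8 28 94], head=3, tail=1, size=4
write(29): buf=[42 29 _ 8 28 94], head=3, tail=2, size=5
read(): buf=[42 29 _ _ 28 94], head=4, tail=2, size=4

Answer: 42 29 _ _ 28 94
4
2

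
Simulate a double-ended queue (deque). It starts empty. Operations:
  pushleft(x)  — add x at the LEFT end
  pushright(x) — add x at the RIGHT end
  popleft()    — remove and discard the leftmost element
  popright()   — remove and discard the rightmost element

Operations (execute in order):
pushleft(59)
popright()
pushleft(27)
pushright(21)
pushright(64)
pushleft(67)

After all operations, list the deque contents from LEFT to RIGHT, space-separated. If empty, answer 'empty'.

Answer: 67 27 21 64

Derivation:
pushleft(59): [59]
popright(): []
pushleft(27): [27]
pushright(21): [27, 21]
pushright(64): [27, 21, 64]
pushleft(67): [67, 27, 21, 64]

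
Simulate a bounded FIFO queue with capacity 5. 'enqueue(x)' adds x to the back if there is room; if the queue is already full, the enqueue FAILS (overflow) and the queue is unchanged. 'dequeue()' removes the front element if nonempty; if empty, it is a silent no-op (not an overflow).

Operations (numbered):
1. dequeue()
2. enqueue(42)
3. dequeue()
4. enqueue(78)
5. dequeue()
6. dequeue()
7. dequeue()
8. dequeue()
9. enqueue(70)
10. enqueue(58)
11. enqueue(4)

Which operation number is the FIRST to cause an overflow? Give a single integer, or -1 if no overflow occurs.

1. dequeue(): empty, no-op, size=0
2. enqueue(42): size=1
3. dequeue(): size=0
4. enqueue(78): size=1
5. dequeue(): size=0
6. dequeue(): empty, no-op, size=0
7. dequeue(): empty, no-op, size=0
8. dequeue(): empty, no-op, size=0
9. enqueue(70): size=1
10. enqueue(58): size=2
11. enqueue(4): size=3

Answer: -1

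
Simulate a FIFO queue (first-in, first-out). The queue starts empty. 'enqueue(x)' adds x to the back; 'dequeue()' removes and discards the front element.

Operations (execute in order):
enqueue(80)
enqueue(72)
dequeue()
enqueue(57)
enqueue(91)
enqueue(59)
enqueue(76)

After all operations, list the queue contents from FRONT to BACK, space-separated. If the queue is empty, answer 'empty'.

enqueue(80): [80]
enqueue(72): [80, 72]
dequeue(): [72]
enqueue(57): [72, 57]
enqueue(91): [72, 57, 91]
enqueue(59): [72, 57, 91, 59]
enqueue(76): [72, 57, 91, 59, 76]

Answer: 72 57 91 59 76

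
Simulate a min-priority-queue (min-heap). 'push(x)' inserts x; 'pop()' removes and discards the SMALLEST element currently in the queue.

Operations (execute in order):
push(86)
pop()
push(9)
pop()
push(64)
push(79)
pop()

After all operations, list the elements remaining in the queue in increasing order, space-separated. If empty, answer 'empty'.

Answer: 79

Derivation:
push(86): heap contents = [86]
pop() → 86: heap contents = []
push(9): heap contents = [9]
pop() → 9: heap contents = []
push(64): heap contents = [64]
push(79): heap contents = [64, 79]
pop() → 64: heap contents = [79]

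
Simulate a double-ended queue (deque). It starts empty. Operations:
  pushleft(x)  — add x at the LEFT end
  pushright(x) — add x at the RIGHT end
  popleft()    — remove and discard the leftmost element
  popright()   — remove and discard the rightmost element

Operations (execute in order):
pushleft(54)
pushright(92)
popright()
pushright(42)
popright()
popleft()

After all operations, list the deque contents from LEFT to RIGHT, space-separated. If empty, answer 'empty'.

pushleft(54): [54]
pushright(92): [54, 92]
popright(): [54]
pushright(42): [54, 42]
popright(): [54]
popleft(): []

Answer: empty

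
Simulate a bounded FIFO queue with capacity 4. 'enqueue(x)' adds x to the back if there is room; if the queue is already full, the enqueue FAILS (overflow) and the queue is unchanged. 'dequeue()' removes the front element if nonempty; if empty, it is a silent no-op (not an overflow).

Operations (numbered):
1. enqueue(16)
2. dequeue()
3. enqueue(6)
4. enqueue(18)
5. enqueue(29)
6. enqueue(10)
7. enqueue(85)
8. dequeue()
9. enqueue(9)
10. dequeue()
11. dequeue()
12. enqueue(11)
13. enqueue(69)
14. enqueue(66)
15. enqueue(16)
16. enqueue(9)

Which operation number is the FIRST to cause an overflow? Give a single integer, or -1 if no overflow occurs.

Answer: 7

Derivation:
1. enqueue(16): size=1
2. dequeue(): size=0
3. enqueue(6): size=1
4. enqueue(18): size=2
5. enqueue(29): size=3
6. enqueue(10): size=4
7. enqueue(85): size=4=cap → OVERFLOW (fail)
8. dequeue(): size=3
9. enqueue(9): size=4
10. dequeue(): size=3
11. dequeue(): size=2
12. enqueue(11): size=3
13. enqueue(69): size=4
14. enqueue(66): size=4=cap → OVERFLOW (fail)
15. enqueue(16): size=4=cap → OVERFLOW (fail)
16. enqueue(9): size=4=cap → OVERFLOW (fail)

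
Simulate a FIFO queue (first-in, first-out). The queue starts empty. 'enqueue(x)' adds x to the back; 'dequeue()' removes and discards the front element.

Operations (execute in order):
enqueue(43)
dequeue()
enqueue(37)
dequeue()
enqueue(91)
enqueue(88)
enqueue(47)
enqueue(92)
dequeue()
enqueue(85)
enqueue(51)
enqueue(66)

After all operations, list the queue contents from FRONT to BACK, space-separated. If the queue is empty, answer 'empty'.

Answer: 88 47 92 85 51 66

Derivation:
enqueue(43): [43]
dequeue(): []
enqueue(37): [37]
dequeue(): []
enqueue(91): [91]
enqueue(88): [91, 88]
enqueue(47): [91, 88, 47]
enqueue(92): [91, 88, 47, 92]
dequeue(): [88, 47, 92]
enqueue(85): [88, 47, 92, 85]
enqueue(51): [88, 47, 92, 85, 51]
enqueue(66): [88, 47, 92, 85, 51, 66]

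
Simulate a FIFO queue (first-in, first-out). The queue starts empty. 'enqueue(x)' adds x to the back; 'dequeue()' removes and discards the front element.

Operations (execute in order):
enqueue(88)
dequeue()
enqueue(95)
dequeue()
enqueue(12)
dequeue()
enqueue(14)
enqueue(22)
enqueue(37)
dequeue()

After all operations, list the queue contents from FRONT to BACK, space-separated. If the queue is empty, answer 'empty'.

Answer: 22 37

Derivation:
enqueue(88): [88]
dequeue(): []
enqueue(95): [95]
dequeue(): []
enqueue(12): [12]
dequeue(): []
enqueue(14): [14]
enqueue(22): [14, 22]
enqueue(37): [14, 22, 37]
dequeue(): [22, 37]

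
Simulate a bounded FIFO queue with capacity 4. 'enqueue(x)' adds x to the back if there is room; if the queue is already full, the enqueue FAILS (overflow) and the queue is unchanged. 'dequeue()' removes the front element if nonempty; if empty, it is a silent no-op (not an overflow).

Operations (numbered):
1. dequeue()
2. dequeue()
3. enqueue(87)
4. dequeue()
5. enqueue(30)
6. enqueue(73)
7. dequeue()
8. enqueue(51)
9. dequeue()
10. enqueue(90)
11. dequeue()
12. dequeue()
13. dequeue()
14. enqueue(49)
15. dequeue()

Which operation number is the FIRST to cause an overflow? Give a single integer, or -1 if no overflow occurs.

1. dequeue(): empty, no-op, size=0
2. dequeue(): empty, no-op, size=0
3. enqueue(87): size=1
4. dequeue(): size=0
5. enqueue(30): size=1
6. enqueue(73): size=2
7. dequeue(): size=1
8. enqueue(51): size=2
9. dequeue(): size=1
10. enqueue(90): size=2
11. dequeue(): size=1
12. dequeue(): size=0
13. dequeue(): empty, no-op, size=0
14. enqueue(49): size=1
15. dequeue(): size=0

Answer: -1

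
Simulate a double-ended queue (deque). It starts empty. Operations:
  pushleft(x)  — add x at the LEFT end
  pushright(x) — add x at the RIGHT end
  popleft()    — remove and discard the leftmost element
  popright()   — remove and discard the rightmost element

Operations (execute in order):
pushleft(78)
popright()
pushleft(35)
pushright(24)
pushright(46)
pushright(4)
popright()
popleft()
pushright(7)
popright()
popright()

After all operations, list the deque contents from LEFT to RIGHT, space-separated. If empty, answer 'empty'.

Answer: 24

Derivation:
pushleft(78): [78]
popright(): []
pushleft(35): [35]
pushright(24): [35, 24]
pushright(46): [35, 24, 46]
pushright(4): [35, 24, 46, 4]
popright(): [35, 24, 46]
popleft(): [24, 46]
pushright(7): [24, 46, 7]
popright(): [24, 46]
popright(): [24]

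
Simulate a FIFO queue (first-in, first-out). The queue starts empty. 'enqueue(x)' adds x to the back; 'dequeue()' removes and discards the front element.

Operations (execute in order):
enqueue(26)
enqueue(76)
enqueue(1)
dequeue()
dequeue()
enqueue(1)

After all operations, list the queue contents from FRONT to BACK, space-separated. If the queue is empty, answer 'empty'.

enqueue(26): [26]
enqueue(76): [26, 76]
enqueue(1): [26, 76, 1]
dequeue(): [76, 1]
dequeue(): [1]
enqueue(1): [1, 1]

Answer: 1 1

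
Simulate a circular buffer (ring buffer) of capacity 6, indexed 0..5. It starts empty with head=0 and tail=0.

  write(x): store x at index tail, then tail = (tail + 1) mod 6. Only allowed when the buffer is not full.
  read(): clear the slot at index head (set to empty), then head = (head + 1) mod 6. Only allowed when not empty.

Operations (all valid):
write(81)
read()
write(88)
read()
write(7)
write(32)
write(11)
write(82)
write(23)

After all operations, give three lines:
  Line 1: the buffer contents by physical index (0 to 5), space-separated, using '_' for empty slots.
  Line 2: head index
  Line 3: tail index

write(81): buf=[81 _ _ _ _ _], head=0, tail=1, size=1
read(): buf=[_ _ _ _ _ _], head=1, tail=1, size=0
write(88): buf=[_ 88 _ _ _ _], head=1, tail=2, size=1
read(): buf=[_ _ _ _ _ _], head=2, tail=2, size=0
write(7): buf=[_ _ 7 _ _ _], head=2, tail=3, size=1
write(32): buf=[_ _ 7 32 _ _], head=2, tail=4, size=2
write(11): buf=[_ _ 7 32 11 _], head=2, tail=5, size=3
write(82): buf=[_ _ 7 32 11 82], head=2, tail=0, size=4
write(23): buf=[23 _ 7 32 11 82], head=2, tail=1, size=5

Answer: 23 _ 7 32 11 82
2
1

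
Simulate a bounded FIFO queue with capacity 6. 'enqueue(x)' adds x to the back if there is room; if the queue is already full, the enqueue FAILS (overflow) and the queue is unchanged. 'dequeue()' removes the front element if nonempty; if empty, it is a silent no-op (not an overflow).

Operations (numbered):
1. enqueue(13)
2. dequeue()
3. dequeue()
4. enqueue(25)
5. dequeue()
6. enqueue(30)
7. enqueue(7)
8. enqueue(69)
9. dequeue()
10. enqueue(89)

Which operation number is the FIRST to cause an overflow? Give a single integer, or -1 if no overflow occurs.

Answer: -1

Derivation:
1. enqueue(13): size=1
2. dequeue(): size=0
3. dequeue(): empty, no-op, size=0
4. enqueue(25): size=1
5. dequeue(): size=0
6. enqueue(30): size=1
7. enqueue(7): size=2
8. enqueue(69): size=3
9. dequeue(): size=2
10. enqueue(89): size=3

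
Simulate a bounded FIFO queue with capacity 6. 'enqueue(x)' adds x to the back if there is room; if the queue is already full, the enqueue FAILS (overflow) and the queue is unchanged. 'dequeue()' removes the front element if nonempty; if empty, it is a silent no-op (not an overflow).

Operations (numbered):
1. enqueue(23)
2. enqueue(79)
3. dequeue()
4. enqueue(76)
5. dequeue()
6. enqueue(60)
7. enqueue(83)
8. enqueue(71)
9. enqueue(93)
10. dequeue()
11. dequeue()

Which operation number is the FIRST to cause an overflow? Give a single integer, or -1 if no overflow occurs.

Answer: -1

Derivation:
1. enqueue(23): size=1
2. enqueue(79): size=2
3. dequeue(): size=1
4. enqueue(76): size=2
5. dequeue(): size=1
6. enqueue(60): size=2
7. enqueue(83): size=3
8. enqueue(71): size=4
9. enqueue(93): size=5
10. dequeue(): size=4
11. dequeue(): size=3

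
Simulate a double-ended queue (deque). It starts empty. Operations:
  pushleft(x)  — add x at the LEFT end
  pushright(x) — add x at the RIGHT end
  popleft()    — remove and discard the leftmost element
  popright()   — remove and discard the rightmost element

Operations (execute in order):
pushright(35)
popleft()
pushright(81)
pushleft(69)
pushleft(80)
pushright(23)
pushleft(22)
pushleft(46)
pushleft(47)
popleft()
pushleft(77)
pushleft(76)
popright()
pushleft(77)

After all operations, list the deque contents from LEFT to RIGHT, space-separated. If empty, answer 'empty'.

pushright(35): [35]
popleft(): []
pushright(81): [81]
pushleft(69): [69, 81]
pushleft(80): [80, 69, 81]
pushright(23): [80, 69, 81, 23]
pushleft(22): [22, 80, 69, 81, 23]
pushleft(46): [46, 22, 80, 69, 81, 23]
pushleft(47): [47, 46, 22, 80, 69, 81, 23]
popleft(): [46, 22, 80, 69, 81, 23]
pushleft(77): [77, 46, 22, 80, 69, 81, 23]
pushleft(76): [76, 77, 46, 22, 80, 69, 81, 23]
popright(): [76, 77, 46, 22, 80, 69, 81]
pushleft(77): [77, 76, 77, 46, 22, 80, 69, 81]

Answer: 77 76 77 46 22 80 69 81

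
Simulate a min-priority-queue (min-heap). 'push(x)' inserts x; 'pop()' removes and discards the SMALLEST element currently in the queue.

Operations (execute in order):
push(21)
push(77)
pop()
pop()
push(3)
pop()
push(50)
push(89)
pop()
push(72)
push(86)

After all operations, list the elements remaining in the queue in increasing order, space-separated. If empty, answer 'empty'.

push(21): heap contents = [21]
push(77): heap contents = [21, 77]
pop() → 21: heap contents = [77]
pop() → 77: heap contents = []
push(3): heap contents = [3]
pop() → 3: heap contents = []
push(50): heap contents = [50]
push(89): heap contents = [50, 89]
pop() → 50: heap contents = [89]
push(72): heap contents = [72, 89]
push(86): heap contents = [72, 86, 89]

Answer: 72 86 89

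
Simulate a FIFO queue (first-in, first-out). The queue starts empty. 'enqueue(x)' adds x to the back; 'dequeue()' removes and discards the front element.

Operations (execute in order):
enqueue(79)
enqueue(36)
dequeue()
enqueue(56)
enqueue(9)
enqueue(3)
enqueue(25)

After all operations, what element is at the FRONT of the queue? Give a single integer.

enqueue(79): queue = [79]
enqueue(36): queue = [79, 36]
dequeue(): queue = [36]
enqueue(56): queue = [36, 56]
enqueue(9): queue = [36, 56, 9]
enqueue(3): queue = [36, 56, 9, 3]
enqueue(25): queue = [36, 56, 9, 3, 25]

Answer: 36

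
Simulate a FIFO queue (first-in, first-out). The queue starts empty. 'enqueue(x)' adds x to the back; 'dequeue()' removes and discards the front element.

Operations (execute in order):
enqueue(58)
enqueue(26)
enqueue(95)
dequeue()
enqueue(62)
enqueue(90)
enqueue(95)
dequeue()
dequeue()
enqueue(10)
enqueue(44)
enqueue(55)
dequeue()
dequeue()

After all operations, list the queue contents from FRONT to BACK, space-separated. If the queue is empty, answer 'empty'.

Answer: 95 10 44 55

Derivation:
enqueue(58): [58]
enqueue(26): [58, 26]
enqueue(95): [58, 26, 95]
dequeue(): [26, 95]
enqueue(62): [26, 95, 62]
enqueue(90): [26, 95, 62, 90]
enqueue(95): [26, 95, 62, 90, 95]
dequeue(): [95, 62, 90, 95]
dequeue(): [62, 90, 95]
enqueue(10): [62, 90, 95, 10]
enqueue(44): [62, 90, 95, 10, 44]
enqueue(55): [62, 90, 95, 10, 44, 55]
dequeue(): [90, 95, 10, 44, 55]
dequeue(): [95, 10, 44, 55]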